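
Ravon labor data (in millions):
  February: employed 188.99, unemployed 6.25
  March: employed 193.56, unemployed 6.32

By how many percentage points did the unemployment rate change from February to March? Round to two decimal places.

February: labor force = 188.99 + 6.25 = 195.24; u = 6.25/195.24 = 3.20%.
March: labor force = 193.56 + 6.32 = 199.88; u = 6.32/199.88 = 3.16%.
Change = 3.16% − 3.20% = −0.04 pp.

The unemployment rate changed by −0.04 percentage points.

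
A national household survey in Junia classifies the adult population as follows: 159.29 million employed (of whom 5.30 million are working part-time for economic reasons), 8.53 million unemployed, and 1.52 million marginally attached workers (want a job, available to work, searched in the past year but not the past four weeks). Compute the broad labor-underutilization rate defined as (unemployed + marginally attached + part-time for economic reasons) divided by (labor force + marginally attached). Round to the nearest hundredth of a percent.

Labor force = 159.29 + 8.53 = 167.82 million.
Numerator = 8.53 + 1.52 + 5.30 = 15.35 million.
Denominator = 167.82 + 1.52 = 169.34 million.
Broad rate = 15.35 / 169.34 = 9.06%.

Broad underutilization rate ≈ 9.06%.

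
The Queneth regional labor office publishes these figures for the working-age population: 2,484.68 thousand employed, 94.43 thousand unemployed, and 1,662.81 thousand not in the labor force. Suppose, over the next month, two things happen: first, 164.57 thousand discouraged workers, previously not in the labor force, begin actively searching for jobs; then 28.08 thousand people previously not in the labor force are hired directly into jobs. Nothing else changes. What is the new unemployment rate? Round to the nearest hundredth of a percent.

New unemployment rate ≈ 9.34%.

Initially, labor force = 2,484.68 + 94.43 = 2,579.11 thousand, so u = 94.43/2,579.11 = 3.66%.
After the first change, unemployed and labor force both rise by 164.57 → E = 2,484.68, U = 259.00, labor force = 2,743.68 thousand.
After the second change, employed and labor force both rise by 28.08; unemployed unchanged → E = 2,512.76, U = 259.00, labor force = 2,771.76 thousand.
New unemployment rate = 259.00 / 2,771.76 = 9.34%.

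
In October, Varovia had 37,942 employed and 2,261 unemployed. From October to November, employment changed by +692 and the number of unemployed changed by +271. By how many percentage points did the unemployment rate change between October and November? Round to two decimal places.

October: labor force = 37,942 + 2,261 = 40,203; u = 2,261/40,203 = 5.62%.
November: labor force = 38,634 + 2,532 = 41,166; u = 2,532/41,166 = 6.15%.
Change = 6.15% − 5.62% = +0.53 pp.

The unemployment rate changed by +0.53 percentage points.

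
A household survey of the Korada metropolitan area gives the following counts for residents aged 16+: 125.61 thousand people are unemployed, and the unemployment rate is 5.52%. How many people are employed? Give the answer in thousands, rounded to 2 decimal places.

About 2,149.93 thousand are employed.

Labor force = U / u = 125.61 / 0.0552 ≈ 2,275.54 thousand.
Employed = labor force − unemployed = 2,275.54 − 125.61 = 2,149.93 thousand.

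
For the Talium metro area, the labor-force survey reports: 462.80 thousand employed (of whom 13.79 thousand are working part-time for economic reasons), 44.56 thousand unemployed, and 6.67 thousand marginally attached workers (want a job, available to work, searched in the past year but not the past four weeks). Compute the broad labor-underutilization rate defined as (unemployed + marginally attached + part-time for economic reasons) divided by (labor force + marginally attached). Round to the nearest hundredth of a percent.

Broad underutilization rate ≈ 12.65%.

Labor force = 462.80 + 44.56 = 507.36 thousand.
Numerator = 44.56 + 6.67 + 13.79 = 65.02 thousand.
Denominator = 507.36 + 6.67 = 514.03 thousand.
Broad rate = 65.02 / 514.03 = 12.65%.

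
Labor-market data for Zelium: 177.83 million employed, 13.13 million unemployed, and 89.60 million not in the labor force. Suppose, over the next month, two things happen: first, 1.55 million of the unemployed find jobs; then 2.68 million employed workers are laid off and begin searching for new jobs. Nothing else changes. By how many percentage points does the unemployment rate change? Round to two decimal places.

The unemployment rate changes by +0.59 percentage points.

Initially, labor force = 177.83 + 13.13 = 190.96 million, so u = 13.13/190.96 = 6.88%.
After the first change, unemployed falls and employed rises by 1.55; labor force unchanged → E = 179.38, U = 11.58, labor force = 190.96 million.
After the second change, employed falls and unemployed rises by 2.68; labor force unchanged → E = 176.70, U = 14.26, labor force = 190.96 million.
New unemployment rate = 14.26 / 190.96 = 7.47%.
Change = 7.47% − 6.88% = +0.59 percentage points.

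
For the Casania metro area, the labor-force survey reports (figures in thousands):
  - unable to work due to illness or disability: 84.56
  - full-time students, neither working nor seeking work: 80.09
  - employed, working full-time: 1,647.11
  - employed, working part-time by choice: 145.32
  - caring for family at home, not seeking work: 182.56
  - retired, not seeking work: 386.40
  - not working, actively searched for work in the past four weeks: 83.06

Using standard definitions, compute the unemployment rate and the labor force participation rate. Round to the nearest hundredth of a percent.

Employed = 1,647.11 + 145.32 = 1,792.43 thousand.
Unemployed = 83.06 thousand.
Labor force = 1,792.43 + 83.06 = 1,875.49 thousand.
Not in labor force = 84.56 + 80.09 + 182.56 + 386.40 = 733.61 thousand (those not working and not actively searching are outside the labor force).
Civilian working-age population = 1,875.49 + 733.61 = 2,609.10 thousand.
Unemployment rate = 83.06 / 1,875.49 = 4.43%.
Labor force participation rate = 1,875.49 / 2,609.10 = 71.88%.

Unemployment rate ≈ 4.43%; labor force participation rate ≈ 71.88%.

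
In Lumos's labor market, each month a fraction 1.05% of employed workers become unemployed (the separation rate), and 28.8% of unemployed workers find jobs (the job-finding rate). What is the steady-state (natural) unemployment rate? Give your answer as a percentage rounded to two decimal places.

Steady-state unemployment rate ≈ 3.52%.

At steady state the flows balance: s·E = f·U, so U/(E+U) = s/(s+f).
u* = 1.05 / (1.05 + 28.8) = 1.05 / 29.85 = 3.52%.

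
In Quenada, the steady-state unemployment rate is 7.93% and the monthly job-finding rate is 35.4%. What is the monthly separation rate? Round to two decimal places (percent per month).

Separation rate ≈ 3.05% per month.

From u* = s/(s+f): s = u·f/(1−u).
s = 0.0793 × 35.4 / (1 − 0.0793) = 2.8072 / 0.9207 ≈ 3.05% per month.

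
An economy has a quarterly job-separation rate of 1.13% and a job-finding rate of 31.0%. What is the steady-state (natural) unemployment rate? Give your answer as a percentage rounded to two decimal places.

Steady-state unemployment rate ≈ 3.52%.

At steady state the flows balance: s·E = f·U, so U/(E+U) = s/(s+f).
u* = 1.13 / (1.13 + 31.0) = 1.13 / 32.13 = 3.52%.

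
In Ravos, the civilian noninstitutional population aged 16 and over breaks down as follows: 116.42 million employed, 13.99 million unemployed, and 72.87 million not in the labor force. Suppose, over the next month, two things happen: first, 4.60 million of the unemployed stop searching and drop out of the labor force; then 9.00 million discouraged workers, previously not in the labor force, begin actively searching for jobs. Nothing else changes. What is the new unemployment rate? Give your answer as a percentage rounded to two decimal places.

Initially, labor force = 116.42 + 13.99 = 130.41 million, so u = 13.99/130.41 = 10.73%.
After the first change, unemployed and labor force both fall by 4.60 → E = 116.42, U = 9.39, labor force = 125.81 million.
After the second change, unemployed and labor force both rise by 9.00 → E = 116.42, U = 18.39, labor force = 134.81 million.
New unemployment rate = 18.39 / 134.81 = 13.64%.

New unemployment rate ≈ 13.64%.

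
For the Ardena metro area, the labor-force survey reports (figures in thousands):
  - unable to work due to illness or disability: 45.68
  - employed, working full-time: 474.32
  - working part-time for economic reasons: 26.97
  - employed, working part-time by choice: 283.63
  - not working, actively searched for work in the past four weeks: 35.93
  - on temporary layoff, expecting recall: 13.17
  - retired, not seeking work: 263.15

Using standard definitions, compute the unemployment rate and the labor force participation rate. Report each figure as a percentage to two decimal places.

Employed = 474.32 + 26.97 + 283.63 = 784.92 thousand (anyone who worked, including part-time for economic reasons, counts as employed).
Unemployed = 35.93 + 13.17 = 49.10 thousand (jobless and actively searching, or on temporary layoff).
Labor force = 784.92 + 49.10 = 834.02 thousand.
Not in labor force = 45.68 + 263.15 = 308.83 thousand (those not working and not actively searching are outside the labor force).
Civilian working-age population = 834.02 + 308.83 = 1,142.85 thousand.
Unemployment rate = 49.10 / 834.02 = 5.89%.
Labor force participation rate = 834.02 / 1,142.85 = 72.98%.

Unemployment rate ≈ 5.89%; labor force participation rate ≈ 72.98%.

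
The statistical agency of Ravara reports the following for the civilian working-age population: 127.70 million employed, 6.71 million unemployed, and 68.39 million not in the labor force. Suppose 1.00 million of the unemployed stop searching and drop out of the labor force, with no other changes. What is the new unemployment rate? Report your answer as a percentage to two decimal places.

Initially, labor force = 127.70 + 6.71 = 134.41 million, so u = 6.71/134.41 = 4.99%.
After the change, unemployed and labor force both fall by 1.00 → E = 127.70, U = 5.71, labor force = 133.41 million.
New unemployment rate = 5.71 / 133.41 = 4.28%.

New unemployment rate ≈ 4.28%.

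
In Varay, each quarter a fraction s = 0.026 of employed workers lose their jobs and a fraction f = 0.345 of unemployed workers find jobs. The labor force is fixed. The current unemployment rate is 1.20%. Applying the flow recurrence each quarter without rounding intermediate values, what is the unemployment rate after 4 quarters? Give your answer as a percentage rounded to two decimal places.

With a fixed labor force, u_{t+1} = u_t + s·(1−u_t) − f·u_t = u_t·(1−s−f) + s.
Here 1−s−f = 0.629 and s = 0.026.
u_1 = 0.012000 × 0.629 + 0.026 = 0.033548.
u_2 = 0.033548 × 0.629 + 0.026 = 0.047102.
u_3 = 0.047102 × 0.629 + 0.026 = 0.055627.
u_4 = 0.055627 × 0.629 + 0.026 = 0.060989.

Unemployment rate after four quarters ≈ 6.10%.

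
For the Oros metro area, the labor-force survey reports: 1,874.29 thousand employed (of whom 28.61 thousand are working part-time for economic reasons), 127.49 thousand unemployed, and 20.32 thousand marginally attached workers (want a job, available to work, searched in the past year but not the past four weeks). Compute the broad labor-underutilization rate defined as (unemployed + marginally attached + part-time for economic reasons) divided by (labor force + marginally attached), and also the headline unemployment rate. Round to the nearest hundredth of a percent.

Broad underutilization rate ≈ 8.72%; headline unemployment rate ≈ 6.37%.

Labor force = 1,874.29 + 127.49 = 2,001.78 thousand.
Numerator = 127.49 + 20.32 + 28.61 = 176.42 thousand.
Denominator = 2,001.78 + 20.32 = 2,022.10 thousand.
Broad rate = 176.42 / 2,022.10 = 8.72%.
Headline unemployment rate = 127.49 / 2,001.78 = 6.37%.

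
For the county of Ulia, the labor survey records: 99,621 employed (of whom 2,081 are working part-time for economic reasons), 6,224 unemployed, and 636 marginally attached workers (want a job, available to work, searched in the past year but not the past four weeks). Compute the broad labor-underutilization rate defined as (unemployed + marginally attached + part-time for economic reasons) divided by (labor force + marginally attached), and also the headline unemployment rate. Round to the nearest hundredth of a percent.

Labor force = 99,621 + 6,224 = 105,845.
Numerator = 6,224 + 636 + 2,081 = 8,941.
Denominator = 105,845 + 636 = 106,481.
Broad rate = 8,941 / 106,481 = 8.40%.
Headline unemployment rate = 6,224 / 105,845 = 5.88%.

Broad underutilization rate ≈ 8.40%; headline unemployment rate ≈ 5.88%.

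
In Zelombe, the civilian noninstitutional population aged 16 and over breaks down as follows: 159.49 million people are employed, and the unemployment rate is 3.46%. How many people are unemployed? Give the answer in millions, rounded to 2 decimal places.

Let U be the number unemployed. The labor force is E + U, and U/(E+U) = 0.0346.
So U = 0.0346 × 159.49 / (1 − 0.0346) = 5.5184 / 0.9654 ≈ 5.72 million.

About 5.72 million are unemployed.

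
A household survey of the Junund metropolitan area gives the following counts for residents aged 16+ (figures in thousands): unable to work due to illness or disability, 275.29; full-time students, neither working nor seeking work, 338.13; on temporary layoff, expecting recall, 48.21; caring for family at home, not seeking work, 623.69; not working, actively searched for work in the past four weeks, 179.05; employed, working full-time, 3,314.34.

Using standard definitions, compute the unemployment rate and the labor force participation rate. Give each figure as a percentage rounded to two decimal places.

Employed = 3,314.34 thousand.
Unemployed = 48.21 + 179.05 = 227.26 thousand (jobless and actively searching, or on temporary layoff).
Labor force = 3,314.34 + 227.26 = 3,541.60 thousand.
Not in labor force = 275.29 + 338.13 + 623.69 = 1,237.11 thousand (those not working and not actively searching are outside the labor force).
Civilian working-age population = 3,541.60 + 1,237.11 = 4,778.71 thousand.
Unemployment rate = 227.26 / 3,541.60 = 6.42%.
Labor force participation rate = 3,541.60 / 4,778.71 = 74.11%.

Unemployment rate ≈ 6.42%; labor force participation rate ≈ 74.11%.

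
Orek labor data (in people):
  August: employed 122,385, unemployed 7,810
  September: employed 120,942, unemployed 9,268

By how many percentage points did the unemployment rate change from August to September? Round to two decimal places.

August: labor force = 122,385 + 7,810 = 130,195; u = 7,810/130,195 = 6.00%.
September: labor force = 120,942 + 9,268 = 130,210; u = 9,268/130,210 = 7.12%.
Change = 7.12% − 6.00% = +1.12 pp.

The unemployment rate changed by +1.12 percentage points.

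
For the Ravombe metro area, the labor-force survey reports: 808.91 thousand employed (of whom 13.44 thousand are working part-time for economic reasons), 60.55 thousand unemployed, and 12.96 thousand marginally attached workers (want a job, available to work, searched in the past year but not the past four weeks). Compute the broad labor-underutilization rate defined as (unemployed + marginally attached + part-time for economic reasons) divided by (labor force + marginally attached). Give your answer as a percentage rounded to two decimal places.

Labor force = 808.91 + 60.55 = 869.46 thousand.
Numerator = 60.55 + 12.96 + 13.44 = 86.95 thousand.
Denominator = 869.46 + 12.96 = 882.42 thousand.
Broad rate = 86.95 / 882.42 = 9.85%.

Broad underutilization rate ≈ 9.85%.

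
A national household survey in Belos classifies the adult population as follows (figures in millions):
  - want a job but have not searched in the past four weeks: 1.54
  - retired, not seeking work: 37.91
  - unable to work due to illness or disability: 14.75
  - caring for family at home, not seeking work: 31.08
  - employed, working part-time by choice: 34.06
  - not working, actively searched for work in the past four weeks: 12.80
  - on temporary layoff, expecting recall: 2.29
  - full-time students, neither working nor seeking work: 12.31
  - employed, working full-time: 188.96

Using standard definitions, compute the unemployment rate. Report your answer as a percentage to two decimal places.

Employed = 34.06 + 188.96 = 223.02 million.
Unemployed = 12.80 + 2.29 = 15.09 million (jobless and actively searching, or on temporary layoff).
Labor force = 223.02 + 15.09 = 238.11 million.
Unemployment rate = 15.09 / 238.11 = 6.34%.

Unemployment rate ≈ 6.34%.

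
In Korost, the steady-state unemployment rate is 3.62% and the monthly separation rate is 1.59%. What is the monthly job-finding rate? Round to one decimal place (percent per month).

Job-finding rate ≈ 42.3% per month.

From u* = s/(s+f): f = s·(1−u)/u.
f = 1.59 × (1 − 0.0362) / 0.0362 = 1.5324 / 0.0362 ≈ 42.3% per month.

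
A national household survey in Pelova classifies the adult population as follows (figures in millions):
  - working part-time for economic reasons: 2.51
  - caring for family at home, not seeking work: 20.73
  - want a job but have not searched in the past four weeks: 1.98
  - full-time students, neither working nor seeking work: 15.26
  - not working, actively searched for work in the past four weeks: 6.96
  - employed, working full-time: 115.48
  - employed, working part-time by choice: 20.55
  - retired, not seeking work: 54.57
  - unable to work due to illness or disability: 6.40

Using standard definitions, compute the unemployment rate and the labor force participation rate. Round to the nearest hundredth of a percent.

Unemployment rate ≈ 4.78%; labor force participation rate ≈ 59.52%.

Employed = 2.51 + 115.48 + 20.55 = 138.54 million (anyone who worked, including part-time for economic reasons, counts as employed).
Unemployed = 6.96 million.
Labor force = 138.54 + 6.96 = 145.50 million.
Not in labor force = 20.73 + 1.98 + 15.26 + 54.57 + 6.40 = 98.94 million (those not working and not actively searching are outside the labor force — including those who want a job but have given up searching).
Civilian working-age population = 145.50 + 98.94 = 244.44 million.
Unemployment rate = 6.96 / 145.50 = 4.78%.
Labor force participation rate = 145.50 / 244.44 = 59.52%.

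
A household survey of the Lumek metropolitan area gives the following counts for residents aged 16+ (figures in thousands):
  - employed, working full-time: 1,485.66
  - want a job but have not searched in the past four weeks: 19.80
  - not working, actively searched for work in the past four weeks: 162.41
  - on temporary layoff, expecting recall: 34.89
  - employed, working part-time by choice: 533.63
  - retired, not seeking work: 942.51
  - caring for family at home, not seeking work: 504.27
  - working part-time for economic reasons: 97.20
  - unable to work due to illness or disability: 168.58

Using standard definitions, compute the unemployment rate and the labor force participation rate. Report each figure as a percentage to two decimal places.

Employed = 1,485.66 + 533.63 + 97.20 = 2,116.49 thousand (anyone who worked, including part-time for economic reasons, counts as employed).
Unemployed = 162.41 + 34.89 = 197.30 thousand (jobless and actively searching, or on temporary layoff).
Labor force = 2,116.49 + 197.30 = 2,313.79 thousand.
Not in labor force = 19.80 + 942.51 + 504.27 + 168.58 = 1,635.16 thousand (those not working and not actively searching are outside the labor force — including those who want a job but have given up searching).
Civilian working-age population = 2,313.79 + 1,635.16 = 3,948.95 thousand.
Unemployment rate = 197.30 / 2,313.79 = 8.53%.
Labor force participation rate = 2,313.79 / 3,948.95 = 58.59%.

Unemployment rate ≈ 8.53%; labor force participation rate ≈ 58.59%.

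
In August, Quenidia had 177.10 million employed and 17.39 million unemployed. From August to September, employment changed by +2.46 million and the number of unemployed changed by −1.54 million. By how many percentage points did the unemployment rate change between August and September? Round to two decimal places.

August: labor force = 177.10 + 17.39 = 194.49; u = 17.39/194.49 = 8.94%.
September: labor force = 179.56 + 15.85 = 195.41; u = 15.85/195.41 = 8.11%.
Change = 8.11% − 8.94% = −0.83 pp.

The unemployment rate changed by −0.83 percentage points.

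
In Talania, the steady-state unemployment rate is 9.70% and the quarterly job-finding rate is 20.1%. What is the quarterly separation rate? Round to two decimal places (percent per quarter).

From u* = s/(s+f): s = u·f/(1−u).
s = 0.0970 × 20.1 / (1 − 0.0970) = 1.9497 / 0.9030 ≈ 2.16% per quarter.

Separation rate ≈ 2.16% per quarter.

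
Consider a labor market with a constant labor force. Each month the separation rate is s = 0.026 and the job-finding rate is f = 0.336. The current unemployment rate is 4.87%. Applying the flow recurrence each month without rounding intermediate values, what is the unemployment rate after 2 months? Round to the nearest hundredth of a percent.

With a fixed labor force, u_{t+1} = u_t + s·(1−u_t) − f·u_t = u_t·(1−s−f) + s.
Here 1−s−f = 0.638 and s = 0.026.
u_1 = 0.048700 × 0.638 + 0.026 = 0.057071.
u_2 = 0.057071 × 0.638 + 0.026 = 0.062411.

Unemployment rate after two months ≈ 6.24%.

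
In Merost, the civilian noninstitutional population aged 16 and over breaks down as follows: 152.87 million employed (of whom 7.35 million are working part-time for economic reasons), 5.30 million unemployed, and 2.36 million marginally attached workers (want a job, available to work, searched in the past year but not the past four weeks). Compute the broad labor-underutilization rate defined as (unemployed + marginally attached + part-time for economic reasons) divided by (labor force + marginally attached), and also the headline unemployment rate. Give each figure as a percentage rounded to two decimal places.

Broad underutilization rate ≈ 9.35%; headline unemployment rate ≈ 3.35%.

Labor force = 152.87 + 5.30 = 158.17 million.
Numerator = 5.30 + 2.36 + 7.35 = 15.01 million.
Denominator = 158.17 + 2.36 = 160.53 million.
Broad rate = 15.01 / 160.53 = 9.35%.
Headline unemployment rate = 5.30 / 158.17 = 3.35%.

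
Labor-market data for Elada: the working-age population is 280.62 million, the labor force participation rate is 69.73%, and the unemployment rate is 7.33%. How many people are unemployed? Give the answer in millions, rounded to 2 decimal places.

Labor force = 0.6973 × 280.62 = 195.68 million.
Unemployed = 0.0733 × 195.68 ≈ 14.34 million.

About 14.34 million are unemployed.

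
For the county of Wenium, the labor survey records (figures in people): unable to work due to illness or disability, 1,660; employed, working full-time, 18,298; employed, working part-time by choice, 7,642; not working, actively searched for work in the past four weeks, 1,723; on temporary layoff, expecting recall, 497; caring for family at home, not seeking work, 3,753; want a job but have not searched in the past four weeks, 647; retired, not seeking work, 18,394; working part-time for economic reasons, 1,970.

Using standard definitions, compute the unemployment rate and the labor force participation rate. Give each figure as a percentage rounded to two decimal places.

Employed = 18,298 + 7,642 + 1,970 = 27,910 (anyone who worked, including part-time for economic reasons, counts as employed).
Unemployed = 1,723 + 497 = 2,220 (jobless and actively searching, or on temporary layoff).
Labor force = 27,910 + 2,220 = 30,130.
Not in labor force = 1,660 + 3,753 + 647 + 18,394 = 24,454 (those not working and not actively searching are outside the labor force — including those who want a job but have given up searching).
Civilian working-age population = 30,130 + 24,454 = 54,584.
Unemployment rate = 2,220 / 30,130 = 7.37%.
Labor force participation rate = 30,130 / 54,584 = 55.20%.

Unemployment rate ≈ 7.37%; labor force participation rate ≈ 55.20%.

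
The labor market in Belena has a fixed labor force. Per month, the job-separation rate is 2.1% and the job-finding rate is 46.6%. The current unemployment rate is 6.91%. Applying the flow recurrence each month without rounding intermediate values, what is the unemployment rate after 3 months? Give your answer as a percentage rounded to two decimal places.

With a fixed labor force, u_{t+1} = u_t + s·(1−u_t) − f·u_t = u_t·(1−s−f) + s.
Here 1−s−f = 0.513 and s = 0.021.
u_1 = 0.069100 × 0.513 + 0.021 = 0.056448.
u_2 = 0.056448 × 0.513 + 0.021 = 0.049958.
u_3 = 0.049958 × 0.513 + 0.021 = 0.046628.

Unemployment rate after three months ≈ 4.66%.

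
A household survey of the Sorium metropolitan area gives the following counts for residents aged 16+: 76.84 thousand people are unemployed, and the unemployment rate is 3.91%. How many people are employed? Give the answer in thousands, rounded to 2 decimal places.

About 1,888.38 thousand are employed.

Labor force = U / u = 76.84 / 0.0391 ≈ 1,965.22 thousand.
Employed = labor force − unemployed = 1,965.22 − 76.84 = 1,888.38 thousand.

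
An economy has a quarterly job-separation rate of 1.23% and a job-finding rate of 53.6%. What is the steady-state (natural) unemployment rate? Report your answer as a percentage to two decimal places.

At steady state the flows balance: s·E = f·U, so U/(E+U) = s/(s+f).
u* = 1.23 / (1.23 + 53.6) = 1.23 / 54.83 = 2.24%.

Steady-state unemployment rate ≈ 2.24%.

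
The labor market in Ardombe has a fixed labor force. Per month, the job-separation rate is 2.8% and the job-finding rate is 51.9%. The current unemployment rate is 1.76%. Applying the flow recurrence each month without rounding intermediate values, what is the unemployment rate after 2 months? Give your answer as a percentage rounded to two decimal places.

Unemployment rate after two months ≈ 4.43%.

With a fixed labor force, u_{t+1} = u_t + s·(1−u_t) − f·u_t = u_t·(1−s−f) + s.
Here 1−s−f = 0.453 and s = 0.028.
u_1 = 0.017600 × 0.453 + 0.028 = 0.035973.
u_2 = 0.035973 × 0.453 + 0.028 = 0.044296.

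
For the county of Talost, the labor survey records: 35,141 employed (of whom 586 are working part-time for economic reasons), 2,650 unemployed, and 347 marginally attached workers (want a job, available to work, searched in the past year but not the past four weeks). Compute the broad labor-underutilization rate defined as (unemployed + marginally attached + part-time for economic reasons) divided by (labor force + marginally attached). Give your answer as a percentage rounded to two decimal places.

Labor force = 35,141 + 2,650 = 37,791.
Numerator = 2,650 + 347 + 586 = 3,583.
Denominator = 37,791 + 347 = 38,138.
Broad rate = 3,583 / 38,138 = 9.39%.

Broad underutilization rate ≈ 9.39%.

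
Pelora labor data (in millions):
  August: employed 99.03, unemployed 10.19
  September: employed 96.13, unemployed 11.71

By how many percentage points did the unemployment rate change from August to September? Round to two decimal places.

The unemployment rate changed by +1.53 percentage points.

August: labor force = 99.03 + 10.19 = 109.22; u = 10.19/109.22 = 9.33%.
September: labor force = 96.13 + 11.71 = 107.84; u = 11.71/107.84 = 10.86%.
Change = 10.86% − 9.33% = +1.53 pp.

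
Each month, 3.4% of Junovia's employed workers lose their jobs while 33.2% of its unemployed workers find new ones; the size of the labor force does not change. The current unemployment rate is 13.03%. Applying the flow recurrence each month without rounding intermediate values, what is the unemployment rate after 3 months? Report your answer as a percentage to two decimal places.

Unemployment rate after three months ≈ 10.24%.

With a fixed labor force, u_{t+1} = u_t + s·(1−u_t) − f·u_t = u_t·(1−s−f) + s.
Here 1−s−f = 0.634 and s = 0.034.
u_1 = 0.130300 × 0.634 + 0.034 = 0.116610.
u_2 = 0.116610 × 0.634 + 0.034 = 0.107931.
u_3 = 0.107931 × 0.634 + 0.034 = 0.102428.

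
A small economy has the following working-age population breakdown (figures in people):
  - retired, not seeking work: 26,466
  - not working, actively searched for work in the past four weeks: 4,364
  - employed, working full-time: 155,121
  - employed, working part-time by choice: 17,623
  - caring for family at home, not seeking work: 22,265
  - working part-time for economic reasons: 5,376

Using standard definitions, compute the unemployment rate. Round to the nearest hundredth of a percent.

Unemployment rate ≈ 2.39%.

Employed = 155,121 + 17,623 + 5,376 = 178,120 (anyone who worked, including part-time for economic reasons, counts as employed).
Unemployed = 4,364.
Labor force = 178,120 + 4,364 = 182,484.
Unemployment rate = 4,364 / 182,484 = 2.39%.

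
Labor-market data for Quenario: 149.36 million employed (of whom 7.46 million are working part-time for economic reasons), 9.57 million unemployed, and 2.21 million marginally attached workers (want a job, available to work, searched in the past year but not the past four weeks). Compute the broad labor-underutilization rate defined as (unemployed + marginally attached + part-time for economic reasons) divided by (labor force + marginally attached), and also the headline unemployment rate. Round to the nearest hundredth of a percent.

Broad underutilization rate ≈ 11.94%; headline unemployment rate ≈ 6.02%.

Labor force = 149.36 + 9.57 = 158.93 million.
Numerator = 9.57 + 2.21 + 7.46 = 19.24 million.
Denominator = 158.93 + 2.21 = 161.14 million.
Broad rate = 19.24 / 161.14 = 11.94%.
Headline unemployment rate = 9.57 / 158.93 = 6.02%.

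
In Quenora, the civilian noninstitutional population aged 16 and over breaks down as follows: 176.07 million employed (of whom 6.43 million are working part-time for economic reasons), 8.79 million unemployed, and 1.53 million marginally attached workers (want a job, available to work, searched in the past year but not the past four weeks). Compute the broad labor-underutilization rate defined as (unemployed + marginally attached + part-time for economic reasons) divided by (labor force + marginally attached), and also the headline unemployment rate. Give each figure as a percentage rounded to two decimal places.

Broad underutilization rate ≈ 8.99%; headline unemployment rate ≈ 4.75%.

Labor force = 176.07 + 8.79 = 184.86 million.
Numerator = 8.79 + 1.53 + 6.43 = 16.75 million.
Denominator = 184.86 + 1.53 = 186.39 million.
Broad rate = 16.75 / 186.39 = 8.99%.
Headline unemployment rate = 8.79 / 184.86 = 4.75%.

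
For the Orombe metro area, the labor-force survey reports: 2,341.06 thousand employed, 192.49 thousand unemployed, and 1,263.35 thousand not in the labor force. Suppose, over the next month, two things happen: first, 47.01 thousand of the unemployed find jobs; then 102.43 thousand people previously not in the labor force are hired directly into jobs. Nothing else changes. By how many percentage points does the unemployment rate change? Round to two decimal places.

Initially, labor force = 2,341.06 + 192.49 = 2,533.55 thousand, so u = 192.49/2,533.55 = 7.60%.
After the first change, unemployed falls and employed rises by 47.01; labor force unchanged → E = 2,388.07, U = 145.48, labor force = 2,533.55 thousand.
After the second change, employed and labor force both rise by 102.43; unemployed unchanged → E = 2,490.50, U = 145.48, labor force = 2,635.98 thousand.
New unemployment rate = 145.48 / 2,635.98 = 5.52%.
Change = 5.52% − 7.60% = −2.08 percentage points.

The unemployment rate changes by −2.08 percentage points.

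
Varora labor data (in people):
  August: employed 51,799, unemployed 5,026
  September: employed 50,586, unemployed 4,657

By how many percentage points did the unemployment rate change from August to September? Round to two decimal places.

August: labor force = 51,799 + 5,026 = 56,825; u = 5,026/56,825 = 8.84%.
September: labor force = 50,586 + 4,657 = 55,243; u = 4,657/55,243 = 8.43%.
Change = 8.43% − 8.84% = −0.41 pp.

The unemployment rate changed by −0.41 percentage points.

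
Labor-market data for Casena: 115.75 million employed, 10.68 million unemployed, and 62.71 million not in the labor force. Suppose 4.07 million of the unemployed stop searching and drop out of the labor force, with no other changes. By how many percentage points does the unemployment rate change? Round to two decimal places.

Initially, labor force = 115.75 + 10.68 = 126.43 million, so u = 10.68/126.43 = 8.45%.
After the change, unemployed and labor force both fall by 4.07 → E = 115.75, U = 6.61, labor force = 122.36 million.
New unemployment rate = 6.61 / 122.36 = 5.40%.
Change = 5.40% − 8.45% = −3.05 percentage points.

The unemployment rate changes by −3.05 percentage points.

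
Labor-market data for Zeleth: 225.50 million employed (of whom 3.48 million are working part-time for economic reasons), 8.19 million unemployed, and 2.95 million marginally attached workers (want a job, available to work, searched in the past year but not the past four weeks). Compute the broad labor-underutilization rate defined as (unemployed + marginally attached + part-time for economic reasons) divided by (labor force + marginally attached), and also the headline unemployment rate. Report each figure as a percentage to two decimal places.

Labor force = 225.50 + 8.19 = 233.69 million.
Numerator = 8.19 + 2.95 + 3.48 = 14.62 million.
Denominator = 233.69 + 2.95 = 236.64 million.
Broad rate = 14.62 / 236.64 = 6.18%.
Headline unemployment rate = 8.19 / 233.69 = 3.50%.

Broad underutilization rate ≈ 6.18%; headline unemployment rate ≈ 3.50%.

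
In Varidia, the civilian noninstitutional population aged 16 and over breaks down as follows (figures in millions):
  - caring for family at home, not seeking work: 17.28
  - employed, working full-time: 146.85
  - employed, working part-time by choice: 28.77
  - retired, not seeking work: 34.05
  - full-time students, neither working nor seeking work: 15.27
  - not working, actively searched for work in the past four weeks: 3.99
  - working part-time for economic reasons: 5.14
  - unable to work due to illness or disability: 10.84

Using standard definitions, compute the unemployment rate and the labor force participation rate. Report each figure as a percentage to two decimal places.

Unemployment rate ≈ 2.16%; labor force participation rate ≈ 70.46%.

Employed = 146.85 + 28.77 + 5.14 = 180.76 million (anyone who worked, including part-time for economic reasons, counts as employed).
Unemployed = 3.99 million.
Labor force = 180.76 + 3.99 = 184.75 million.
Not in labor force = 17.28 + 34.05 + 15.27 + 10.84 = 77.44 million (those not working and not actively searching are outside the labor force).
Civilian working-age population = 184.75 + 77.44 = 262.19 million.
Unemployment rate = 3.99 / 184.75 = 2.16%.
Labor force participation rate = 184.75 / 262.19 = 70.46%.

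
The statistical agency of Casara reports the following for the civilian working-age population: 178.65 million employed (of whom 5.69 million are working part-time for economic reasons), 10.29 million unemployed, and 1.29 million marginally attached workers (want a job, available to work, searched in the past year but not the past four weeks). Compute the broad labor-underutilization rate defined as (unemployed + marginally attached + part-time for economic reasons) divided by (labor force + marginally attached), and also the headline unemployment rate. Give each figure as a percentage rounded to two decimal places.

Labor force = 178.65 + 10.29 = 188.94 million.
Numerator = 10.29 + 1.29 + 5.69 = 17.27 million.
Denominator = 188.94 + 1.29 = 190.23 million.
Broad rate = 17.27 / 190.23 = 9.08%.
Headline unemployment rate = 10.29 / 188.94 = 5.45%.

Broad underutilization rate ≈ 9.08%; headline unemployment rate ≈ 5.45%.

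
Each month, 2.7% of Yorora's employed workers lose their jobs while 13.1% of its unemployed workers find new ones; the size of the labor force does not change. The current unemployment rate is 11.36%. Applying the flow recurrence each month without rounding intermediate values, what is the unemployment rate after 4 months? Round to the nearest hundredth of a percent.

Unemployment rate after four months ≈ 14.21%.

With a fixed labor force, u_{t+1} = u_t + s·(1−u_t) − f·u_t = u_t·(1−s−f) + s.
Here 1−s−f = 0.842 and s = 0.027.
u_1 = 0.113600 × 0.842 + 0.027 = 0.122651.
u_2 = 0.122651 × 0.842 + 0.027 = 0.130272.
u_3 = 0.130272 × 0.842 + 0.027 = 0.136689.
u_4 = 0.136689 × 0.842 + 0.027 = 0.142092.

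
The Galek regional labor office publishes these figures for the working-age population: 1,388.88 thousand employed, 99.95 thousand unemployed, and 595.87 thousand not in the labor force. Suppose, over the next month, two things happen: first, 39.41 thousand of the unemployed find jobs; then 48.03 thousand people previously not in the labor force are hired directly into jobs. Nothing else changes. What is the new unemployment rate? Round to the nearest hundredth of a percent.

New unemployment rate ≈ 3.94%.

Initially, labor force = 1,388.88 + 99.95 = 1,488.83 thousand, so u = 99.95/1,488.83 = 6.71%.
After the first change, unemployed falls and employed rises by 39.41; labor force unchanged → E = 1,428.29, U = 60.54, labor force = 1,488.83 thousand.
After the second change, employed and labor force both rise by 48.03; unemployed unchanged → E = 1,476.32, U = 60.54, labor force = 1,536.86 thousand.
New unemployment rate = 60.54 / 1,536.86 = 3.94%.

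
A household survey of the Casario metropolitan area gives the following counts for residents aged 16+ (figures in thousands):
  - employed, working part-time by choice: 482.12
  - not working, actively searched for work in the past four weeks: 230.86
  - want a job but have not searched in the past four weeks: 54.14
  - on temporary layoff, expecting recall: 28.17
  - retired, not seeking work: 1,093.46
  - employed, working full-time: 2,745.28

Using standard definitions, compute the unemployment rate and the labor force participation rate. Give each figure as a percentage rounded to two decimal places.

Unemployment rate ≈ 7.43%; labor force participation rate ≈ 75.24%.

Employed = 482.12 + 2,745.28 = 3,227.40 thousand.
Unemployed = 230.86 + 28.17 = 259.03 thousand (jobless and actively searching, or on temporary layoff).
Labor force = 3,227.40 + 259.03 = 3,486.43 thousand.
Not in labor force = 54.14 + 1,093.46 = 1,147.60 thousand (those not working and not actively searching are outside the labor force — including those who want a job but have given up searching).
Civilian working-age population = 3,486.43 + 1,147.60 = 4,634.03 thousand.
Unemployment rate = 259.03 / 3,486.43 = 7.43%.
Labor force participation rate = 3,486.43 / 4,634.03 = 75.24%.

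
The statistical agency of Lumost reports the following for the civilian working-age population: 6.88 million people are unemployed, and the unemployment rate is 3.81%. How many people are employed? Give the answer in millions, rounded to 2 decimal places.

Labor force = U / u = 6.88 / 0.0381 ≈ 180.58 million.
Employed = labor force − unemployed = 180.58 − 6.88 = 173.70 million.

About 173.70 million are employed.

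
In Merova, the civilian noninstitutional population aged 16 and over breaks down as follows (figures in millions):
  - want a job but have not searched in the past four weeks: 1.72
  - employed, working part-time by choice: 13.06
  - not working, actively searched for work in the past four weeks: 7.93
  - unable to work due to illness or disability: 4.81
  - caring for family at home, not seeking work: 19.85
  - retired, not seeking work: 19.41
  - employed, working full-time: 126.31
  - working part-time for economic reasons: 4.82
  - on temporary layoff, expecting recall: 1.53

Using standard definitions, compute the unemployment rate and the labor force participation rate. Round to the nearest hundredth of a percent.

Unemployment rate ≈ 6.16%; labor force participation rate ≈ 77.04%.

Employed = 13.06 + 126.31 + 4.82 = 144.19 million (anyone who worked, including part-time for economic reasons, counts as employed).
Unemployed = 7.93 + 1.53 = 9.46 million (jobless and actively searching, or on temporary layoff).
Labor force = 144.19 + 9.46 = 153.65 million.
Not in labor force = 1.72 + 4.81 + 19.85 + 19.41 = 45.79 million (those not working and not actively searching are outside the labor force — including those who want a job but have given up searching).
Civilian working-age population = 153.65 + 45.79 = 199.44 million.
Unemployment rate = 9.46 / 153.65 = 6.16%.
Labor force participation rate = 153.65 / 199.44 = 77.04%.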